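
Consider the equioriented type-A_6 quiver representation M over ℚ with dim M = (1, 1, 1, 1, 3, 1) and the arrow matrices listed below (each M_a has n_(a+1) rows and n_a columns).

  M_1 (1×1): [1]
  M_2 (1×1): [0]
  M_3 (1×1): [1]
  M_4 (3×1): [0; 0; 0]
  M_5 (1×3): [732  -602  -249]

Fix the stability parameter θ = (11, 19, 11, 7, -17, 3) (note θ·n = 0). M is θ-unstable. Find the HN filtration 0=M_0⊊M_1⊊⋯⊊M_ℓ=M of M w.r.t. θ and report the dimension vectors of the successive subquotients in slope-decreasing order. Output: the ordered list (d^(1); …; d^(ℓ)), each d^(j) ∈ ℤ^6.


Barcode: M ≅ I[1,2], I[3,4], I[5,5]^2, I[5,6]. HN layers by μ_θ (5 steps, strictly decreasing):
  μ^(1)=19; μ^(2)=11; μ^(3)=9; μ^(4)=3; μ^(5)=-17

((0, 1, 0, 0, 0, 0); (1, 0, 0, 0, 0, 0); (0, 0, 1, 1, 0, 0); (0, 0, 0, 0, 0, 1); (0, 0, 0, 0, 3, 0))


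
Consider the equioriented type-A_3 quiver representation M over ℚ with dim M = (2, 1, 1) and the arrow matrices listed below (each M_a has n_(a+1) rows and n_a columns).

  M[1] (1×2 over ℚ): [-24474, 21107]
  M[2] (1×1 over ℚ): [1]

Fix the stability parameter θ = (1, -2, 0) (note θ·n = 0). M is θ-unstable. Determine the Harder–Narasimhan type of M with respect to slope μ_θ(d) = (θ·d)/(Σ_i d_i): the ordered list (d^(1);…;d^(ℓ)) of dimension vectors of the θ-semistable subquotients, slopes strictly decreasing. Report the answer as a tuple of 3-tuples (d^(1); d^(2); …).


Barcode: M ≅ I[1,1], I[1,3]. HN layers by μ_θ (3 steps, strictly decreasing):
  μ^(1)=1; μ^(2)=0; μ^(3)=-1/2

((1, 0, 0); (0, 0, 1); (1, 1, 0))


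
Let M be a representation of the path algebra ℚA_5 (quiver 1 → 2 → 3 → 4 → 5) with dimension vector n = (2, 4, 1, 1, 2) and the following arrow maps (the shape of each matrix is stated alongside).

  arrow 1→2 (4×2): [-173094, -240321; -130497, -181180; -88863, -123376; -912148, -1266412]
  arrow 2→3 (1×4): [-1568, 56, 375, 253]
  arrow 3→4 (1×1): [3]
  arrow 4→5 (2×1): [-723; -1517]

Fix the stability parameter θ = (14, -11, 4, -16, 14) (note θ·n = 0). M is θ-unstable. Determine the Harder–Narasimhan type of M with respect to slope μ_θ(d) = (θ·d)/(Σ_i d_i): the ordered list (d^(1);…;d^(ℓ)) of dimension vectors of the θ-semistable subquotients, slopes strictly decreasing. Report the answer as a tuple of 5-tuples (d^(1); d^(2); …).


Interval decomposition of M: I[1,2], I[1,5], I[2,2]^2, I[5,5].
HN type (ℓ=4): μ^(1)=14; μ^(2)=3/2; μ^(3)=-9/4; μ^(4)=-11

((0, 0, 0, 0, 2); (1, 1, 0, 0, 0); (1, 1, 1, 1, 0); (0, 2, 0, 0, 0))


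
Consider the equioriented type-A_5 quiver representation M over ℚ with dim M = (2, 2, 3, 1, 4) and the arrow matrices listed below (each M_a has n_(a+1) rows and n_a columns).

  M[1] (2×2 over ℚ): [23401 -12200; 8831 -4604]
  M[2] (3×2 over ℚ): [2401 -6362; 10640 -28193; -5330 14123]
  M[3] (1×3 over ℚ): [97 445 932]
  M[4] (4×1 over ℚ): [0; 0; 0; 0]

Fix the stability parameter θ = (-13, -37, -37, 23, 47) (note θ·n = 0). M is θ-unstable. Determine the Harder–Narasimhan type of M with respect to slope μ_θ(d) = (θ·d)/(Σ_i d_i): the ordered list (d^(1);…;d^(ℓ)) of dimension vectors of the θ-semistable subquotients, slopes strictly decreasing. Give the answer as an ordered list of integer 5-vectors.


Barcode: M ≅ I[1,3], I[1,4], I[3,3], I[5,5]^4. HN layers by μ_θ (4 steps, strictly decreasing):
  μ^(1)=47; μ^(2)=23; μ^(3)=-29; μ^(4)=-37

((0, 0, 0, 0, 4); (0, 0, 0, 1, 0); (2, 2, 2, 0, 0); (0, 0, 1, 0, 0))


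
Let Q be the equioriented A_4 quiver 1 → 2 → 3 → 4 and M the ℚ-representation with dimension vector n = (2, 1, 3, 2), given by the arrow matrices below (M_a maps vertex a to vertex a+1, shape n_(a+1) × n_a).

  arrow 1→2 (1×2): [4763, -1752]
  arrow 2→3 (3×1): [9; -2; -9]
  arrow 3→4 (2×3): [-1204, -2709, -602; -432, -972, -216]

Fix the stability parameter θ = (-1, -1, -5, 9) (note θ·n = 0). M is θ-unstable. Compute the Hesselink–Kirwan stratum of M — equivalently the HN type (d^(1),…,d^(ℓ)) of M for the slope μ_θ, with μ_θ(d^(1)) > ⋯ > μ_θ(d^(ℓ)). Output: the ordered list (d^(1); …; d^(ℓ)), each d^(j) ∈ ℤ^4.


Barcode: M ≅ I[1,1], I[1,3], I[3,3], I[3,4], I[4,4]. HN layers by μ_θ (4 steps, strictly decreasing):
  μ^(1)=9; μ^(2)=-1; μ^(3)=-7/3; μ^(4)=-5

((0, 0, 0, 2); (1, 0, 0, 0); (1, 1, 1, 0); (0, 0, 2, 0))


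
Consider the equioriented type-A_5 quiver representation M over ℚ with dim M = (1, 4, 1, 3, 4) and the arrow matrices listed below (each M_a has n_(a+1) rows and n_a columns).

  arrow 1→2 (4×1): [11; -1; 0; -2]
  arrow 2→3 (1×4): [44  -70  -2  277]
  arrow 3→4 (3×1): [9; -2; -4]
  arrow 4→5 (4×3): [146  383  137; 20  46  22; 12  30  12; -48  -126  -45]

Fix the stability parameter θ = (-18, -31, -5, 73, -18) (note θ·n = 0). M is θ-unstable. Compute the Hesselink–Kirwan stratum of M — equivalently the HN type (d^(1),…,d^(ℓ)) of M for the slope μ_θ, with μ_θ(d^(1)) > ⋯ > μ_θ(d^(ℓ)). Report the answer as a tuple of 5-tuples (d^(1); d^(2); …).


Interval decomposition of M: I[1,2], I[2,2]^2, I[2,4], I[4,5]^2, I[5,5]^2.
HN type (ℓ=6): μ^(1)=73; μ^(2)=55/2; μ^(3)=-5; μ^(4)=-18; μ^(5)=-49/2; μ^(6)=-31

((0, 0, 0, 1, 0); (0, 0, 0, 2, 2); (0, 0, 1, 0, 0); (0, 0, 0, 0, 2); (1, 1, 0, 0, 0); (0, 3, 0, 0, 0))


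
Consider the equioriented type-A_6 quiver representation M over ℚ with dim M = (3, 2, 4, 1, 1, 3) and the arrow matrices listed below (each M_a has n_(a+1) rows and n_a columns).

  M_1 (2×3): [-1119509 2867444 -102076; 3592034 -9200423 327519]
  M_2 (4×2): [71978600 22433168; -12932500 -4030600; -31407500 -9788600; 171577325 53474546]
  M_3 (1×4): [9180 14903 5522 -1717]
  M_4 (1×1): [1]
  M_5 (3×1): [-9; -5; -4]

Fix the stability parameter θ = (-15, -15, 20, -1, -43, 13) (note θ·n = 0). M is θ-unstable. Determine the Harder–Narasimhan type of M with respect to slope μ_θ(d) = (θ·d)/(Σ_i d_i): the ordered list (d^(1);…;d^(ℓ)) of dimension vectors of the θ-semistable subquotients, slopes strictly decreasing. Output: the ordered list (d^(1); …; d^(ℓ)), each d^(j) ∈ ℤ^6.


Interval decomposition of M: I[1,1], I[1,2], I[1,6], I[3,3]^3, I[6,6]^2.
HN type (ℓ=4): μ^(1)=20; μ^(2)=13; μ^(3)=-8; μ^(4)=-15

((0, 0, 3, 0, 0, 0); (0, 0, 0, 0, 0, 3); (0, 0, 1, 1, 1, 0); (3, 2, 0, 0, 0, 0))


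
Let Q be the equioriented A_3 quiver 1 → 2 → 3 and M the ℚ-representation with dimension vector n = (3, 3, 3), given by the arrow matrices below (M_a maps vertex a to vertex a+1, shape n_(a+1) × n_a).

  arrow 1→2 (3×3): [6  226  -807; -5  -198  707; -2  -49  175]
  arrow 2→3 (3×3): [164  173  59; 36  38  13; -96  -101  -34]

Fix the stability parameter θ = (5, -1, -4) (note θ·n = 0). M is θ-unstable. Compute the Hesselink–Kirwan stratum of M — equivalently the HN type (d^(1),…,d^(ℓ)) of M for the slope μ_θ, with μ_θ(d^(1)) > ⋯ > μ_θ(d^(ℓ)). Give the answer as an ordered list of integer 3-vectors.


Interval decomposition of M: I[1,2], I[1,3]^2, I[3,3].
HN type (ℓ=3): μ^(1)=2; μ^(2)=0; μ^(3)=-4

((1, 1, 0); (2, 2, 2); (0, 0, 1))


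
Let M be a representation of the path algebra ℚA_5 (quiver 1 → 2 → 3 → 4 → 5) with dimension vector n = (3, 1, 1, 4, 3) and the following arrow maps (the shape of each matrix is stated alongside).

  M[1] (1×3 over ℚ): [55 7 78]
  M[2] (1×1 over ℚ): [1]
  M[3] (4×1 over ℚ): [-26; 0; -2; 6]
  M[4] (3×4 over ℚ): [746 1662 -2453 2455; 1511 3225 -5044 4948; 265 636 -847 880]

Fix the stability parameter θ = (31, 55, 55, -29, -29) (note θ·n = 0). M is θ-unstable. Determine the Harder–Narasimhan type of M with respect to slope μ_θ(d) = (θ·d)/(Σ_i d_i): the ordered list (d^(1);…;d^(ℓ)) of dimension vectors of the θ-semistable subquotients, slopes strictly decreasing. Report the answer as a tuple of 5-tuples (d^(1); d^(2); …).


Via rank(M_{q-1}∘⋯∘M_p): M ≅ I[1,1]^2, I[1,5], I[4,4], I[4,5]^2.
μ_θ-semistable layers: μ^(1)=31; μ^(2)=83/5; μ^(3)=-29

((2, 0, 0, 0, 0); (1, 1, 1, 1, 1); (0, 0, 0, 3, 2))


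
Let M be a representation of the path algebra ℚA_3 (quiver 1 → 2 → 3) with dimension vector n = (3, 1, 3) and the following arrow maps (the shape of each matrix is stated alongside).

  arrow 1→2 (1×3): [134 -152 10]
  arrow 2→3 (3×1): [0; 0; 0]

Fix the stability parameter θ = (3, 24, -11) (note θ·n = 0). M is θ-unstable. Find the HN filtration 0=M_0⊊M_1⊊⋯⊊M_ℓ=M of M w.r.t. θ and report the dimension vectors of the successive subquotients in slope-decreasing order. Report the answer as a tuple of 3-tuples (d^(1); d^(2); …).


Barcode: M ≅ I[1,1]^2, I[1,2], I[3,3]^3. HN layers by μ_θ (3 steps, strictly decreasing):
  μ^(1)=24; μ^(2)=3; μ^(3)=-11

((0, 1, 0); (3, 0, 0); (0, 0, 3))


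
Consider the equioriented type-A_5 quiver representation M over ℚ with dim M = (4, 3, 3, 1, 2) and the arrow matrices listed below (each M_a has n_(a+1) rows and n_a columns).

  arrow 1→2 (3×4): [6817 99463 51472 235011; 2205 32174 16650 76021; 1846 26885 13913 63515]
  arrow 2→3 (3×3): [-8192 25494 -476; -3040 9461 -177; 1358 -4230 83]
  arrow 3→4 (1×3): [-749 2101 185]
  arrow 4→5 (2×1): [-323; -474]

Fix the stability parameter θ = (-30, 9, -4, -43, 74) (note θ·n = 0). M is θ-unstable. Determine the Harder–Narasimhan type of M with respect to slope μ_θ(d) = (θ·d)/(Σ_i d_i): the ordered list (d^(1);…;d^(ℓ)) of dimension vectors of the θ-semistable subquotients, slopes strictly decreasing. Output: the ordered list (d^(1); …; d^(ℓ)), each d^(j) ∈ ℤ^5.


Barcode: M ≅ I[1,1], I[1,3]^2, I[1,5], I[5,5]. HN layers by μ_θ (4 steps, strictly decreasing):
  μ^(1)=74; μ^(2)=5/2; μ^(3)=-38/3; μ^(4)=-30

((0, 0, 0, 0, 2); (0, 2, 2, 0, 0); (0, 1, 1, 1, 0); (4, 0, 0, 0, 0))


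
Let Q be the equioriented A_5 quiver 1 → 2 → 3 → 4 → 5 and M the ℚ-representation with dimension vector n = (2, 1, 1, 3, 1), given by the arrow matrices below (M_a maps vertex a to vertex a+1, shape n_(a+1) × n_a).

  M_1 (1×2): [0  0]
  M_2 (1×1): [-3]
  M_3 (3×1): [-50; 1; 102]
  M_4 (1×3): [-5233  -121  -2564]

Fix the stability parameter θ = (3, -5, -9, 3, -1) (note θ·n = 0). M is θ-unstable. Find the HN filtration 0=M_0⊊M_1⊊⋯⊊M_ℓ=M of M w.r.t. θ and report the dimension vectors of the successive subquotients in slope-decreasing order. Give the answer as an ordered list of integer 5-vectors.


Interval decomposition of M: I[1,1]^2, I[2,5], I[4,4]^2.
HN type (ℓ=3): μ^(1)=3; μ^(2)=1; μ^(3)=-7

((2, 0, 0, 2, 0); (0, 0, 0, 1, 1); (0, 1, 1, 0, 0))


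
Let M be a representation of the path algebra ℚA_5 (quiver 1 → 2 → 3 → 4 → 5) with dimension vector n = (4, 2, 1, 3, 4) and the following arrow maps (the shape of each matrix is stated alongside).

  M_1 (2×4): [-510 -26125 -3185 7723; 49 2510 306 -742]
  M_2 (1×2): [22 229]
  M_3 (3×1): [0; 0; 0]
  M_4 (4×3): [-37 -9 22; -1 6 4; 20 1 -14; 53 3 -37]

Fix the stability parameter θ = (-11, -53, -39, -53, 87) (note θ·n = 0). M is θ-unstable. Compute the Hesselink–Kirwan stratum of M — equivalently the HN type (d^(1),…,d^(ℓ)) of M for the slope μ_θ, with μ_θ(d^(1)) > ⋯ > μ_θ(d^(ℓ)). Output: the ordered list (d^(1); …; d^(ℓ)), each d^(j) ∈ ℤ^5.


Interval decomposition of M: I[1,1]^2, I[1,2], I[1,3], I[4,5]^3, I[5,5].
HN type (ℓ=5): μ^(1)=87; μ^(2)=-11; μ^(3)=-32; μ^(4)=-103/3; μ^(5)=-53

((0, 0, 0, 0, 4); (2, 0, 0, 0, 0); (1, 1, 0, 0, 0); (1, 1, 1, 0, 0); (0, 0, 0, 3, 0))


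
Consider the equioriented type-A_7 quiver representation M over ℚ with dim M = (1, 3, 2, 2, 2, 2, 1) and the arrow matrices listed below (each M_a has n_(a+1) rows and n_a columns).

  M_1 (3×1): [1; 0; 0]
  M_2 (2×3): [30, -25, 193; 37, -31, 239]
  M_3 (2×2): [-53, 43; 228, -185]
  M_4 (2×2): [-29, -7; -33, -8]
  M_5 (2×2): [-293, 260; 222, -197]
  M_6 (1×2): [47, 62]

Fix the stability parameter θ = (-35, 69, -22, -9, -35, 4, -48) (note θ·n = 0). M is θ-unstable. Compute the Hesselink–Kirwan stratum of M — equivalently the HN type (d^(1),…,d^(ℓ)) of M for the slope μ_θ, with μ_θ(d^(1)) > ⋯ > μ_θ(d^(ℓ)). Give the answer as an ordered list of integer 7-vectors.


Interval decomposition of M: I[1,6], I[2,2], I[2,7].
HN type (ℓ=5): μ^(1)=69; μ^(2)=4; μ^(3)=3/4; μ^(4)=-41/6; μ^(5)=-35

((0, 1, 0, 0, 0, 0, 0); (0, 0, 0, 0, 0, 1, 0); (0, 1, 1, 1, 1, 0, 0); (0, 1, 1, 1, 1, 1, 1); (1, 0, 0, 0, 0, 0, 0))


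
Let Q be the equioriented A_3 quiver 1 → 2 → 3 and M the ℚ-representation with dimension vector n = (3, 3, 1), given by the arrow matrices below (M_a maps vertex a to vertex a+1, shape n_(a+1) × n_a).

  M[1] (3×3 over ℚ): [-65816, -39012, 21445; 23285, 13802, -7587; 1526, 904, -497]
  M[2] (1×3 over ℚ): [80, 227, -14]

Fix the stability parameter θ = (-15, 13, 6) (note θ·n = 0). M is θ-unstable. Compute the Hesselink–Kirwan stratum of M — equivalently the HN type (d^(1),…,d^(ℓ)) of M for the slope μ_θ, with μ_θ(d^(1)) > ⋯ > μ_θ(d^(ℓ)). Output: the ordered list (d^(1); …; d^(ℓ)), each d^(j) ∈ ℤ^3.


Barcode: M ≅ I[1,1], I[1,2], I[1,3], I[2,2]. HN layers by μ_θ (3 steps, strictly decreasing):
  μ^(1)=13; μ^(2)=19/2; μ^(3)=-15

((0, 2, 0); (0, 1, 1); (3, 0, 0))


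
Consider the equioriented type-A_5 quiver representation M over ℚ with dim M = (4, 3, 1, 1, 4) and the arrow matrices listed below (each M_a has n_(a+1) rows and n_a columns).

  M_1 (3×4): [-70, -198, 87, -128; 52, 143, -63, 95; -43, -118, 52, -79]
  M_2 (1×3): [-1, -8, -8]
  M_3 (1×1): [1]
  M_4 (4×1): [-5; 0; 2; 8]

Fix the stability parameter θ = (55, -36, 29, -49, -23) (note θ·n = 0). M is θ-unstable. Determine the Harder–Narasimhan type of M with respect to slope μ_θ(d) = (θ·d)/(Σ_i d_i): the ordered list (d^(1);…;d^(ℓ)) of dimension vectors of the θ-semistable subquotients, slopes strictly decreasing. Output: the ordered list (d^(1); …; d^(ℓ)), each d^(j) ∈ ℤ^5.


Barcode: M ≅ I[1,1], I[1,2]^2, I[1,5], I[5,5]^3. HN layers by μ_θ (4 steps, strictly decreasing):
  μ^(1)=55; μ^(2)=19/2; μ^(3)=-24/5; μ^(4)=-23

((1, 0, 0, 0, 0); (2, 2, 0, 0, 0); (1, 1, 1, 1, 1); (0, 0, 0, 0, 3))


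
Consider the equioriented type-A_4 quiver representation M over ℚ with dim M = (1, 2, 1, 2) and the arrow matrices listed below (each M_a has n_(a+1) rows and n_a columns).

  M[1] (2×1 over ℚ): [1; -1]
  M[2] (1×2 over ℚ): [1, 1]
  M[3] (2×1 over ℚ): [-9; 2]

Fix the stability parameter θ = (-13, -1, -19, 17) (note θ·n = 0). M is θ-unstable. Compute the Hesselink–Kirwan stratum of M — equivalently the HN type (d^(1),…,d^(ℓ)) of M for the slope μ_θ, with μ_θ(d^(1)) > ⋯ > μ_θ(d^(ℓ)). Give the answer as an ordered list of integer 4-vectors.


Via rank(M_{q-1}∘⋯∘M_p): M ≅ I[1,2], I[2,4], I[4,4].
μ_θ-semistable layers: μ^(1)=17; μ^(2)=-1; μ^(3)=-10; μ^(4)=-13

((0, 0, 0, 2); (0, 1, 0, 0); (0, 1, 1, 0); (1, 0, 0, 0))


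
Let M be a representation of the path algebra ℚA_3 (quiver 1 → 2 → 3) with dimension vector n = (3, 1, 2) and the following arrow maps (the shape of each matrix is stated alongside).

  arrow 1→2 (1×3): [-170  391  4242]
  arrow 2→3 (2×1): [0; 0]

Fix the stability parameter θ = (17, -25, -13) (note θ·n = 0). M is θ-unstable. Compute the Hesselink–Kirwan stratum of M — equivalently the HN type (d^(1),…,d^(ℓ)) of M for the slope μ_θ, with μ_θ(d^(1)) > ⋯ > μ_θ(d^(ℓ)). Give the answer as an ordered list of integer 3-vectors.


Interval decomposition of M: I[1,1]^2, I[1,2], I[3,3]^2.
HN type (ℓ=3): μ^(1)=17; μ^(2)=-4; μ^(3)=-13

((2, 0, 0); (1, 1, 0); (0, 0, 2))


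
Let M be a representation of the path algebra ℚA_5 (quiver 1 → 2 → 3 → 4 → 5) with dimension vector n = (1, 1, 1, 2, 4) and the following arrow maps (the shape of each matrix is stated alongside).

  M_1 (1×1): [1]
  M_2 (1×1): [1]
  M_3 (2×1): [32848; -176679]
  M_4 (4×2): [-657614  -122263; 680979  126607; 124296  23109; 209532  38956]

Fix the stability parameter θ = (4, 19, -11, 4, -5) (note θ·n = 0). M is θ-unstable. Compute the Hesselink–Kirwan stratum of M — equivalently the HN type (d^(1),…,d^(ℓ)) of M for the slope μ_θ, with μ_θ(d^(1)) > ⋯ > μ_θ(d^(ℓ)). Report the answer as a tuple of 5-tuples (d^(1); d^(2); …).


Barcode: M ≅ I[1,5], I[4,5], I[5,5]^2. HN layers by μ_θ (3 steps, strictly decreasing):
  μ^(1)=11/5; μ^(2)=-1/2; μ^(3)=-5

((1, 1, 1, 1, 1); (0, 0, 0, 1, 1); (0, 0, 0, 0, 2))


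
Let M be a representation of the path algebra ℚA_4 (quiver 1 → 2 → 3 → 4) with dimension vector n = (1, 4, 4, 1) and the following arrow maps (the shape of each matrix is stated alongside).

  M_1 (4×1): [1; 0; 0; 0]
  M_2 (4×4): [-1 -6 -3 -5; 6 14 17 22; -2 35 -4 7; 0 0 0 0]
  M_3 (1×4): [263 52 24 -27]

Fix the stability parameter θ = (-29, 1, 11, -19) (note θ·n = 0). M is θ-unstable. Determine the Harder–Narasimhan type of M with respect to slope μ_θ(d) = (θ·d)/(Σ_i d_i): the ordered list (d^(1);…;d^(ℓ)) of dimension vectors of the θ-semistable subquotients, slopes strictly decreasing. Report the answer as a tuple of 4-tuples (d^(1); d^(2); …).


Via rank(M_{q-1}∘⋯∘M_p): M ≅ I[1,4], I[2,2], I[2,3]^2, I[3,3].
μ_θ-semistable layers: μ^(1)=11; μ^(2)=1; μ^(3)=-7/3; μ^(4)=-29

((0, 0, 3, 0); (0, 3, 0, 0); (0, 1, 1, 1); (1, 0, 0, 0))


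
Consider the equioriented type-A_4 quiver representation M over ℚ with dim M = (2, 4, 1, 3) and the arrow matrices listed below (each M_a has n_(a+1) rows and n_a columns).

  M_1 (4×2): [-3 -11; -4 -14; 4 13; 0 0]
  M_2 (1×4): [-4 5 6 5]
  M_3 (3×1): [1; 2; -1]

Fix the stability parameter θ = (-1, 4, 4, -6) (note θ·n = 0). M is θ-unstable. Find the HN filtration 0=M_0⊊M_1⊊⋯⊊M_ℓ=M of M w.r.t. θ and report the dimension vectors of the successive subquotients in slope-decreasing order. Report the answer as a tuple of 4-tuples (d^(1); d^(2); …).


Barcode: M ≅ I[1,2], I[1,4], I[2,2]^2, I[4,4]^2. HN layers by μ_θ (4 steps, strictly decreasing):
  μ^(1)=4; μ^(2)=2/3; μ^(3)=-1; μ^(4)=-6

((0, 3, 0, 0); (0, 1, 1, 1); (2, 0, 0, 0); (0, 0, 0, 2))


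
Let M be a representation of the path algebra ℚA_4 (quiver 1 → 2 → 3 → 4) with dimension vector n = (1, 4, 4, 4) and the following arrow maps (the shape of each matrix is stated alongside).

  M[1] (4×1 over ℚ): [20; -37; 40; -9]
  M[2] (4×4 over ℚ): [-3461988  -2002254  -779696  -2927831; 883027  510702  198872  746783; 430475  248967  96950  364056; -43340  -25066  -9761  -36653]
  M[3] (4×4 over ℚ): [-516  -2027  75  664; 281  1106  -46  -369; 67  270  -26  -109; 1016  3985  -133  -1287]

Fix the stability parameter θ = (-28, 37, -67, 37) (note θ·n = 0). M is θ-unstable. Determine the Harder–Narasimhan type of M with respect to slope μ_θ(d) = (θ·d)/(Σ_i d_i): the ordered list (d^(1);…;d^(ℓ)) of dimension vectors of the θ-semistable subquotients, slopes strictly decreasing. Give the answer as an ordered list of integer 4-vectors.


Barcode: M ≅ I[1,4], I[2,3], I[2,4]^2, I[4,4]. HN layers by μ_θ (3 steps, strictly decreasing):
  μ^(1)=37; μ^(2)=-15; μ^(3)=-28

((0, 0, 0, 4); (0, 4, 4, 0); (1, 0, 0, 0))


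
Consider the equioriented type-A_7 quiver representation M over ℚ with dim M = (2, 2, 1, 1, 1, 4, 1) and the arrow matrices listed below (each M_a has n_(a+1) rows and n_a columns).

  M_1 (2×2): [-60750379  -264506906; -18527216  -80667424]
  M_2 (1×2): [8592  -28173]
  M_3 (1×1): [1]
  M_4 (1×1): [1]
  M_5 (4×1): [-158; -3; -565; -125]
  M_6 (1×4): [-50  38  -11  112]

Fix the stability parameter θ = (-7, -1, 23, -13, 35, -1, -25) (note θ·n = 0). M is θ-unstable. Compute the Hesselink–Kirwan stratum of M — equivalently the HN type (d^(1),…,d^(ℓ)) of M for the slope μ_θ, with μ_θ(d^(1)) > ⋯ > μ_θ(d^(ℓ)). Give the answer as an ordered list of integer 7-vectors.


Via rank(M_{q-1}∘⋯∘M_p): M ≅ I[1,1], I[1,2], I[2,7], I[6,6]^3.
μ_θ-semistable layers: μ^(1)=19/5; μ^(2)=-1; μ^(3)=-7

((0, 0, 1, 1, 1, 1, 1); (0, 2, 0, 0, 0, 3, 0); (2, 0, 0, 0, 0, 0, 0))


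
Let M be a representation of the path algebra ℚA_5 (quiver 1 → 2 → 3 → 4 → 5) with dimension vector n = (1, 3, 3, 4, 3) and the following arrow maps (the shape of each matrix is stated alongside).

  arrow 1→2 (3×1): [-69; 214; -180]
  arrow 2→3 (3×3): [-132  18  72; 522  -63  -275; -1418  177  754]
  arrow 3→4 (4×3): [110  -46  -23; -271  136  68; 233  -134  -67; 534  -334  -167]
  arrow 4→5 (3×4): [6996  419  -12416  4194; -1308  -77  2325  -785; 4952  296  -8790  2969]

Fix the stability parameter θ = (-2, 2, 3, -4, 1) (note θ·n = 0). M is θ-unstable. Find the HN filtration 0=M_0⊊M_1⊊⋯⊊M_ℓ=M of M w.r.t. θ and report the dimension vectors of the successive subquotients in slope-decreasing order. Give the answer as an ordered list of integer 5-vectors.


Barcode: M ≅ I[1,2], I[2,3], I[2,5], I[3,5], I[4,4], I[4,5]. HN layers by μ_θ (7 steps, strictly decreasing):
  μ^(1)=3; μ^(2)=2; μ^(3)=1; μ^(4)=1/3; μ^(5)=-1/2; μ^(6)=-2; μ^(7)=-4

((0, 0, 1, 0, 0); (0, 2, 0, 0, 0); (0, 0, 0, 0, 3); (0, 1, 1, 1, 0); (0, 0, 1, 1, 0); (1, 0, 0, 0, 0); (0, 0, 0, 2, 0))


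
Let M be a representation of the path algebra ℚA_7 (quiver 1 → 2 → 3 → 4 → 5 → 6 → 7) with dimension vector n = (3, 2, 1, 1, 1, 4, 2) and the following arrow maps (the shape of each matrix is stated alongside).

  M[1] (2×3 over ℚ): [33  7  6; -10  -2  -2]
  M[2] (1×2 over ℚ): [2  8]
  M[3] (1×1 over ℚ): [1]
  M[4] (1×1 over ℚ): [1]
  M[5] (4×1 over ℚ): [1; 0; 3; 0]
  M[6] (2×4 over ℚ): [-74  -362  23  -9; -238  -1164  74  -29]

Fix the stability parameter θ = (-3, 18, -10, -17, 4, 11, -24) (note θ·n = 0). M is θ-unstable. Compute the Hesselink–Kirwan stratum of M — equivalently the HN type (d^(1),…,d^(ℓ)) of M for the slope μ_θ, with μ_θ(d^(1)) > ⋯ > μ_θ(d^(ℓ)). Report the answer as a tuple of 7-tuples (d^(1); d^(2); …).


Via rank(M_{q-1}∘⋯∘M_p): M ≅ I[1,1], I[1,2], I[1,7], I[6,6]^2, I[6,7].
μ_θ-semistable layers: μ^(1)=18; μ^(2)=11; μ^(3)=-3; μ^(4)=-13/2

((0, 1, 0, 0, 0, 0, 0); (0, 0, 0, 0, 0, 2, 0); (3, 1, 1, 1, 1, 1, 1); (0, 0, 0, 0, 0, 1, 1))


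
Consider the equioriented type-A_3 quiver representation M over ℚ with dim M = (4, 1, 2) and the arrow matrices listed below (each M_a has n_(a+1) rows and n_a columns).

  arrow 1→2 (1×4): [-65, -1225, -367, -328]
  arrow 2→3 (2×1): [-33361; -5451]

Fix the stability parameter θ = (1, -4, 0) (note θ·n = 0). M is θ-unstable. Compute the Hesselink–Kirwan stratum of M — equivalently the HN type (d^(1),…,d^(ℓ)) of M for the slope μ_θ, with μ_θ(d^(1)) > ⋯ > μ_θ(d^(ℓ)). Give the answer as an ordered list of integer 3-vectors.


Via rank(M_{q-1}∘⋯∘M_p): M ≅ I[1,1]^3, I[1,3], I[3,3].
μ_θ-semistable layers: μ^(1)=1; μ^(2)=0; μ^(3)=-3/2

((3, 0, 0); (0, 0, 2); (1, 1, 0))


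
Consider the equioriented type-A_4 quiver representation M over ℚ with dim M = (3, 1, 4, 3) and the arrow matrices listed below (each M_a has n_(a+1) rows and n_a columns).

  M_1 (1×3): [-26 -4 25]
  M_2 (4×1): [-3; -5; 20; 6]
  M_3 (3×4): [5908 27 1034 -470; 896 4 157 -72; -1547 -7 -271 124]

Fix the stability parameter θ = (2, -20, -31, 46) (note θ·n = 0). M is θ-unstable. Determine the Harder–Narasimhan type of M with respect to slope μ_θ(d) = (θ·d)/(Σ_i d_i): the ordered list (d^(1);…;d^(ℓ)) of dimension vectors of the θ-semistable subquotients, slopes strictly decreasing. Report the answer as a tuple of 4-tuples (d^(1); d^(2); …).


Barcode: M ≅ I[1,1]^2, I[1,4], I[3,3], I[3,4]^2. HN layers by μ_θ (4 steps, strictly decreasing):
  μ^(1)=46; μ^(2)=2; μ^(3)=-49/3; μ^(4)=-31

((0, 0, 0, 3); (2, 0, 0, 0); (1, 1, 1, 0); (0, 0, 3, 0))


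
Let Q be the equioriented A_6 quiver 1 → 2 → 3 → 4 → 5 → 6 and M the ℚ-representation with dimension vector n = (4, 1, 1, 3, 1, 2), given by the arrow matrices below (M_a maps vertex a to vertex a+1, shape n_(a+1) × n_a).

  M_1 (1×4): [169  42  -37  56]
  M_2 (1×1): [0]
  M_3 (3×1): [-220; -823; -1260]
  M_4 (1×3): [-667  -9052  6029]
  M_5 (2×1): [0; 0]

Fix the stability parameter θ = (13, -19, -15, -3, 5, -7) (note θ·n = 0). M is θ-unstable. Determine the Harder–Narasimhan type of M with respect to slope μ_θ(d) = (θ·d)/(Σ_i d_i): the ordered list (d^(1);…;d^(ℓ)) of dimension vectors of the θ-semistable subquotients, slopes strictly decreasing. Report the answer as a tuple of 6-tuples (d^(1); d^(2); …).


Interval decomposition of M: I[1,1]^3, I[1,2], I[3,5], I[4,4]^2, I[6,6]^2.
HN type (ℓ=5): μ^(1)=13; μ^(2)=5; μ^(3)=-3; μ^(4)=-7; μ^(5)=-15

((3, 0, 0, 0, 0, 0); (0, 0, 0, 0, 1, 0); (1, 1, 0, 3, 0, 0); (0, 0, 0, 0, 0, 2); (0, 0, 1, 0, 0, 0))


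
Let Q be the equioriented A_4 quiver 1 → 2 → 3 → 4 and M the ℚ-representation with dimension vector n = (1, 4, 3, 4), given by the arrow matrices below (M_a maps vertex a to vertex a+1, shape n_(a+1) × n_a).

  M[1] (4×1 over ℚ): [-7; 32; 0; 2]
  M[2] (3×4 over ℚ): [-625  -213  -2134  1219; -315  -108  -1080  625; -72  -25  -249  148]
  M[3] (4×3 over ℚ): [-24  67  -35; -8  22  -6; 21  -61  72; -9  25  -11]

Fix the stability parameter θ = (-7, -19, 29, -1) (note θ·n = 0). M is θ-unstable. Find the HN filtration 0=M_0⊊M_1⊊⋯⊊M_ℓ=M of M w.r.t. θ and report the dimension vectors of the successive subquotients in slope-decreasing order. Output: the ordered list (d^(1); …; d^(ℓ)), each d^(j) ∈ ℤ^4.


Via rank(M_{q-1}∘⋯∘M_p): M ≅ I[1,4], I[2,2], I[2,4]^2, I[4,4].
μ_θ-semistable layers: μ^(1)=14; μ^(2)=-1; μ^(3)=-13; μ^(4)=-19

((0, 0, 3, 3); (0, 0, 0, 1); (1, 1, 0, 0); (0, 3, 0, 0))


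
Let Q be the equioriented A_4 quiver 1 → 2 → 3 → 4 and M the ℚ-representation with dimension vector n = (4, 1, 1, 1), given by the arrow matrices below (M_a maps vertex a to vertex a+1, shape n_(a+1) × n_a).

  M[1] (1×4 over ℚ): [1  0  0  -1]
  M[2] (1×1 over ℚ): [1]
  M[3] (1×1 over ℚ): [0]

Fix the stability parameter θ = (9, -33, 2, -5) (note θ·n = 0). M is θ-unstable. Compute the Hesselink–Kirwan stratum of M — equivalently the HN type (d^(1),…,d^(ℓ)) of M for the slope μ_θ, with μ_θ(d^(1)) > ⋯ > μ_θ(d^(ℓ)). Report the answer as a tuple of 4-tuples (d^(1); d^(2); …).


Via rank(M_{q-1}∘⋯∘M_p): M ≅ I[1,1]^3, I[1,3], I[4,4].
μ_θ-semistable layers: μ^(1)=9; μ^(2)=2; μ^(3)=-5; μ^(4)=-12

((3, 0, 0, 0); (0, 0, 1, 0); (0, 0, 0, 1); (1, 1, 0, 0))


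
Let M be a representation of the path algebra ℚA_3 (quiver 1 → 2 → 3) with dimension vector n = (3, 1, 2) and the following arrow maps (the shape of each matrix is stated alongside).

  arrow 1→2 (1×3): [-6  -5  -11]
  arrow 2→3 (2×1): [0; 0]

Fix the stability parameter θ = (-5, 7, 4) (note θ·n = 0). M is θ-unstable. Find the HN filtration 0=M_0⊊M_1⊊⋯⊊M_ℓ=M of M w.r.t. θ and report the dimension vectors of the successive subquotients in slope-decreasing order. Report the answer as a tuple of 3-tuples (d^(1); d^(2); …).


Interval decomposition of M: I[1,1]^2, I[1,2], I[3,3]^2.
HN type (ℓ=3): μ^(1)=7; μ^(2)=4; μ^(3)=-5

((0, 1, 0); (0, 0, 2); (3, 0, 0))


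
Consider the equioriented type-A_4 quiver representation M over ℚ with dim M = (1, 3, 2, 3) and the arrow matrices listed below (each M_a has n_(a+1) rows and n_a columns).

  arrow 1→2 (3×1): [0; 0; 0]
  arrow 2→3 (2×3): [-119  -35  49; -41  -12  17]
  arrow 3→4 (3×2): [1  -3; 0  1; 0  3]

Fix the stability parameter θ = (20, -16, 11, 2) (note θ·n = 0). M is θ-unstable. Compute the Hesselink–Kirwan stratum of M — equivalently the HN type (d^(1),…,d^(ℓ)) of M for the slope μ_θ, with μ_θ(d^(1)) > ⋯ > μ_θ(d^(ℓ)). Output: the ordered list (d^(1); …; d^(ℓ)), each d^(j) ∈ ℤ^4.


Interval decomposition of M: I[1,1], I[2,2], I[2,4]^2, I[4,4].
HN type (ℓ=4): μ^(1)=20; μ^(2)=13/2; μ^(3)=2; μ^(4)=-16

((1, 0, 0, 0); (0, 0, 2, 2); (0, 0, 0, 1); (0, 3, 0, 0))


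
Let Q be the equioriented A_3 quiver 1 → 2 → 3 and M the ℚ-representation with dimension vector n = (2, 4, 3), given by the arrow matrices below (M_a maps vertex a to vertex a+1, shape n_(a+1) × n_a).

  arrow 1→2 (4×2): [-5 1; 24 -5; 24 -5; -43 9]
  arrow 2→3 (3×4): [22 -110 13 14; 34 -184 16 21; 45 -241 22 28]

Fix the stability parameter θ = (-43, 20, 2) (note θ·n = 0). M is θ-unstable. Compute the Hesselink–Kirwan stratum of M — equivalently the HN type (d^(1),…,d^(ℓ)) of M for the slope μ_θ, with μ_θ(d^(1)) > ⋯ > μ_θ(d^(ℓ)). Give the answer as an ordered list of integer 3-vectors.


Via rank(M_{q-1}∘⋯∘M_p): M ≅ I[1,3]^2, I[2,2], I[2,3].
μ_θ-semistable layers: μ^(1)=20; μ^(2)=11; μ^(3)=-43

((0, 1, 0); (0, 3, 3); (2, 0, 0))


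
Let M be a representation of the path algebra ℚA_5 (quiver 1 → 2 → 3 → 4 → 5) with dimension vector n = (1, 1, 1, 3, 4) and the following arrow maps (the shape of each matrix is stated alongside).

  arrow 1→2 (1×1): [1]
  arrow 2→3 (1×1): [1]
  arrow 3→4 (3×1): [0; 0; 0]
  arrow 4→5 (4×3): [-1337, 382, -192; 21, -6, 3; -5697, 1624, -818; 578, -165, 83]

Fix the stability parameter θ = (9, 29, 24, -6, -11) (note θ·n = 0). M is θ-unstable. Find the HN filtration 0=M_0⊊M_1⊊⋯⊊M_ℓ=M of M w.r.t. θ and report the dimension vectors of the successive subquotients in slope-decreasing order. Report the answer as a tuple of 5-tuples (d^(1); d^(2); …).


Barcode: M ≅ I[1,3], I[4,5]^3, I[5,5]. HN layers by μ_θ (4 steps, strictly decreasing):
  μ^(1)=53/2; μ^(2)=9; μ^(3)=-17/2; μ^(4)=-11

((0, 1, 1, 0, 0); (1, 0, 0, 0, 0); (0, 0, 0, 3, 3); (0, 0, 0, 0, 1))


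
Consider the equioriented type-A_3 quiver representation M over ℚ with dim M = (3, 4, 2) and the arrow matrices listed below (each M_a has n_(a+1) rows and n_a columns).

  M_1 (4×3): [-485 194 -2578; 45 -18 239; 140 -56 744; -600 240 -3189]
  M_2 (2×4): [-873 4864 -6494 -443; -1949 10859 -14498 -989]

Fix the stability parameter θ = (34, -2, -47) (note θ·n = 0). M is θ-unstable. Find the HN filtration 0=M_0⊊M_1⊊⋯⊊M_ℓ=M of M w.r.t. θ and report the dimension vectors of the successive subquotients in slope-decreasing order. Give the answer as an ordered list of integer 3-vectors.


Interval decomposition of M: I[1,1], I[1,2], I[1,3], I[2,2], I[2,3].
HN type (ℓ=5): μ^(1)=34; μ^(2)=16; μ^(3)=-2; μ^(4)=-5; μ^(5)=-49/2

((1, 0, 0); (1, 1, 0); (0, 1, 0); (1, 1, 1); (0, 1, 1))


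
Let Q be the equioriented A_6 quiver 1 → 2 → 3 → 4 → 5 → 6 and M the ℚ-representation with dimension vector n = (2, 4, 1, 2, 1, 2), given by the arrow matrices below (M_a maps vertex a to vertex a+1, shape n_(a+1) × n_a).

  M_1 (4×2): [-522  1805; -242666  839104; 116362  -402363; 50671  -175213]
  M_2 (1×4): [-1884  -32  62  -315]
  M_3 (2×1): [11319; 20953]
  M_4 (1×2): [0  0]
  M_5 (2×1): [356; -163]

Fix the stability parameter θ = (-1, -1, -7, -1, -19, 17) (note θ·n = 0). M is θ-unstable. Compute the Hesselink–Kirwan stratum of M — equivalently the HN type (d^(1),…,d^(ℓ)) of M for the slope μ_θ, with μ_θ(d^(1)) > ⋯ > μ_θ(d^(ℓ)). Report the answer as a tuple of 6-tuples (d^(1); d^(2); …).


Barcode: M ≅ I[1,2], I[1,4], I[2,2]^2, I[4,4], I[5,6], I[6,6]. HN layers by μ_θ (4 steps, strictly decreasing):
  μ^(1)=17; μ^(2)=-1; μ^(3)=-3; μ^(4)=-19

((0, 0, 0, 0, 0, 2); (1, 3, 0, 2, 0, 0); (1, 1, 1, 0, 0, 0); (0, 0, 0, 0, 1, 0))


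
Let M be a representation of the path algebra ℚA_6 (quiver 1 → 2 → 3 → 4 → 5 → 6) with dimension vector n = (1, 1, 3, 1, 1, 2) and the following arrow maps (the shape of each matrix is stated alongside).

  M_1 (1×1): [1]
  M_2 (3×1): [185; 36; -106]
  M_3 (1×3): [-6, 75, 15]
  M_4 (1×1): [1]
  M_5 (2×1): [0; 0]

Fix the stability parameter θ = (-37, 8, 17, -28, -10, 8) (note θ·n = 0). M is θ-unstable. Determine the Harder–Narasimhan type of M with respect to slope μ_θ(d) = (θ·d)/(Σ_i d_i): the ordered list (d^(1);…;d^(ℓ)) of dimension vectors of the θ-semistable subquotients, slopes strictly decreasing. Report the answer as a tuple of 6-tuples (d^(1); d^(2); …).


Barcode: M ≅ I[1,3], I[3,3], I[3,5], I[6,6]^2. HN layers by μ_θ (4 steps, strictly decreasing):
  μ^(1)=17; μ^(2)=8; μ^(3)=-7; μ^(4)=-37

((0, 0, 2, 0, 0, 0); (0, 1, 0, 0, 0, 2); (0, 0, 1, 1, 1, 0); (1, 0, 0, 0, 0, 0))


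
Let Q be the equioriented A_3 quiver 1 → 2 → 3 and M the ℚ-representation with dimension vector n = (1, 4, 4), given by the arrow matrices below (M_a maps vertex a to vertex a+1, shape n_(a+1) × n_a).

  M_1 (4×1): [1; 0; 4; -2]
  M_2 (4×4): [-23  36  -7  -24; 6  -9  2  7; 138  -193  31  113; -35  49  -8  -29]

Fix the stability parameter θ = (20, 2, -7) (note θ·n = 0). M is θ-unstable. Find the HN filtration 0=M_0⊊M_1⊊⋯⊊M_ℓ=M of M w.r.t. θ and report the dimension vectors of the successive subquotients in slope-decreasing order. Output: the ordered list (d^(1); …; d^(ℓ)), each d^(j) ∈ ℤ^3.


Interval decomposition of M: I[1,3], I[2,3]^3.
HN type (ℓ=2): μ^(1)=5; μ^(2)=-5/2

((1, 1, 1); (0, 3, 3))


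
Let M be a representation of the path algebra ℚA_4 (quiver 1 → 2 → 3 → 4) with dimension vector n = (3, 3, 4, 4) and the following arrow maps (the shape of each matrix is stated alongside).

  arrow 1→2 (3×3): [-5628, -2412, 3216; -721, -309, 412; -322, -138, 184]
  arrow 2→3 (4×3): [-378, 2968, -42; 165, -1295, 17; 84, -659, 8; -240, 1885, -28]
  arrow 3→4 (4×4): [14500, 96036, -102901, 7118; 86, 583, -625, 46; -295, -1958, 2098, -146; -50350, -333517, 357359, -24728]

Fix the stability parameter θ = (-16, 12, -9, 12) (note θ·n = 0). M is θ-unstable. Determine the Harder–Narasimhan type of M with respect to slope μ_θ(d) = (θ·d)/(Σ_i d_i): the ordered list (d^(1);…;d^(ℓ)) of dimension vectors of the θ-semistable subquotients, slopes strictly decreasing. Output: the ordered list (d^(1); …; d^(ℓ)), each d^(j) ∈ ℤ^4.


Interval decomposition of M: I[1,1]^2, I[1,4], I[2,2], I[2,4], I[3,4]^2.
HN type (ℓ=4): μ^(1)=12; μ^(2)=3/2; μ^(3)=-9; μ^(4)=-16

((0, 1, 0, 4); (0, 2, 2, 0); (0, 0, 2, 0); (3, 0, 0, 0))


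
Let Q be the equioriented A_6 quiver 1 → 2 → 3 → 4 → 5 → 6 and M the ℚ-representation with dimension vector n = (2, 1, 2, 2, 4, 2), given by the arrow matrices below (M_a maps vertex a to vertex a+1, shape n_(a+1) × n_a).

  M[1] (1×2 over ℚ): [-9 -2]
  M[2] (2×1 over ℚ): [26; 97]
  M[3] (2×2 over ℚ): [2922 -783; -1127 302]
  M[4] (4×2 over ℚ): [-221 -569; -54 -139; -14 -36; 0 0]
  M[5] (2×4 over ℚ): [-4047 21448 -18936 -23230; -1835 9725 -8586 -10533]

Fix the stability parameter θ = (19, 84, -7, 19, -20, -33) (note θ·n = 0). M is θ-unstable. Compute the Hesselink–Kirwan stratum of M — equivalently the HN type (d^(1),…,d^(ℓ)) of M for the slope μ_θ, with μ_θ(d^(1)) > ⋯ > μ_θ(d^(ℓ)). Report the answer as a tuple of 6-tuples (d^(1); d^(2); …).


Interval decomposition of M: I[1,1], I[1,6], I[3,6], I[5,5]^2.
HN type (ℓ=4): μ^(1)=19; μ^(2)=31/3; μ^(3)=-41/4; μ^(4)=-20

((1, 0, 0, 0, 0, 0); (1, 1, 1, 1, 1, 1); (0, 0, 1, 1, 1, 1); (0, 0, 0, 0, 2, 0))


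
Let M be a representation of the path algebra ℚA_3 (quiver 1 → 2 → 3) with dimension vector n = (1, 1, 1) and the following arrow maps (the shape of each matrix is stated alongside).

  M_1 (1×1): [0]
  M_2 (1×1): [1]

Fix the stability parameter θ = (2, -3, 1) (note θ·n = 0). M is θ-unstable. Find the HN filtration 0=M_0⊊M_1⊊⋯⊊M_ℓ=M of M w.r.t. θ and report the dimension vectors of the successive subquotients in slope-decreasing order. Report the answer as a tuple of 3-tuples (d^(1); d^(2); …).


Via rank(M_{q-1}∘⋯∘M_p): M ≅ I[1,1], I[2,3].
μ_θ-semistable layers: μ^(1)=2; μ^(2)=1; μ^(3)=-3

((1, 0, 0); (0, 0, 1); (0, 1, 0))


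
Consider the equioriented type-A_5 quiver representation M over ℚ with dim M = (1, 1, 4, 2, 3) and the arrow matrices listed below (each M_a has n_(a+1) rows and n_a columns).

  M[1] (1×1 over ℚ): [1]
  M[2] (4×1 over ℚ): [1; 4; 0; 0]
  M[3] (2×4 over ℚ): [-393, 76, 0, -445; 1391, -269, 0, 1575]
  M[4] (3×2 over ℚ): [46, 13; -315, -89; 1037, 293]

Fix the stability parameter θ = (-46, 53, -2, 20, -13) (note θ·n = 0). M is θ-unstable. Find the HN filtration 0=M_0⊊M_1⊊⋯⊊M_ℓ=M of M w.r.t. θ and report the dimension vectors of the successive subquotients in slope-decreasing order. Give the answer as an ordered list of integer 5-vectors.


Via rank(M_{q-1}∘⋯∘M_p): M ≅ I[1,5], I[3,3]^2, I[3,5], I[5,5].
μ_θ-semistable layers: μ^(1)=29/2; μ^(2)=7/2; μ^(3)=-2; μ^(4)=-13; μ^(5)=-46

((0, 1, 1, 1, 1); (0, 0, 0, 1, 1); (0, 0, 3, 0, 0); (0, 0, 0, 0, 1); (1, 0, 0, 0, 0))


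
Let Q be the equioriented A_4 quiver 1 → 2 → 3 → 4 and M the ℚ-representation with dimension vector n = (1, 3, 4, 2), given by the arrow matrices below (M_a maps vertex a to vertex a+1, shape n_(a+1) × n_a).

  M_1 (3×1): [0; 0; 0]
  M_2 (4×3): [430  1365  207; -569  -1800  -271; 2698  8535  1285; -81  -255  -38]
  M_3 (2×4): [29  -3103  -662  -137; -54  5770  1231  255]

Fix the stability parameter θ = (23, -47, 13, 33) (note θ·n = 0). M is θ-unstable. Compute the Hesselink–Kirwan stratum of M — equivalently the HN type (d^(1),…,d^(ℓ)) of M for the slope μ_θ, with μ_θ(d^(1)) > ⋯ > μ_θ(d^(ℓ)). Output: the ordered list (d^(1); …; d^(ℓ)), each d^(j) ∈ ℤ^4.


Barcode: M ≅ I[1,1], I[2,2], I[2,4]^2, I[3,3]^2. HN layers by μ_θ (4 steps, strictly decreasing):
  μ^(1)=33; μ^(2)=23; μ^(3)=13; μ^(4)=-47

((0, 0, 0, 2); (1, 0, 0, 0); (0, 0, 4, 0); (0, 3, 0, 0))


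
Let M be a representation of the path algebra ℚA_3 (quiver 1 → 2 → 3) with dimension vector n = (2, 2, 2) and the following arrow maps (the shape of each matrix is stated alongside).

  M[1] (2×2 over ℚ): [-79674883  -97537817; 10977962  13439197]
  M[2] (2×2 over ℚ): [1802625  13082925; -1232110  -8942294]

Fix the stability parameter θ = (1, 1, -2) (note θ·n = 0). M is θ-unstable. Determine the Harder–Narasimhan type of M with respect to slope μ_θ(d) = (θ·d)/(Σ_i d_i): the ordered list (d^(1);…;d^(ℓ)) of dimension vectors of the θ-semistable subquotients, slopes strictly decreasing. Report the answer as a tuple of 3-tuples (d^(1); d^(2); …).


Interval decomposition of M: I[1,2], I[1,3], I[3,3].
HN type (ℓ=3): μ^(1)=1; μ^(2)=0; μ^(3)=-2

((1, 1, 0); (1, 1, 1); (0, 0, 1))


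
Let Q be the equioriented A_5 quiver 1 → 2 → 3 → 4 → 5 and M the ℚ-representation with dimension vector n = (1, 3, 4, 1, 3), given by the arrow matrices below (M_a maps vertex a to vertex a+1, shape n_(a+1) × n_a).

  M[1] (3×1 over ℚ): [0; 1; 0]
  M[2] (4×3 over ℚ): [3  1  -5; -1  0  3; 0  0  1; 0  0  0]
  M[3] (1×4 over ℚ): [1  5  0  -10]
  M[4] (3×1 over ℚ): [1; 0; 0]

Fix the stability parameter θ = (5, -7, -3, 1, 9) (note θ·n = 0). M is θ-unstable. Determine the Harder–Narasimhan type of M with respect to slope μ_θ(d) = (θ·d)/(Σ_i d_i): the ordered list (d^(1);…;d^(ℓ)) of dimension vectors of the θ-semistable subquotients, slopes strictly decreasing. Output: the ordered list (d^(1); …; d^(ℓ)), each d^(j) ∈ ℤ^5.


Barcode: M ≅ I[1,5], I[2,3]^2, I[3,3], I[5,5]^2. HN layers by μ_θ (5 steps, strictly decreasing):
  μ^(1)=9; μ^(2)=1; μ^(3)=-5/3; μ^(4)=-3; μ^(5)=-7

((0, 0, 0, 0, 3); (0, 0, 0, 1, 0); (1, 1, 1, 0, 0); (0, 0, 3, 0, 0); (0, 2, 0, 0, 0))


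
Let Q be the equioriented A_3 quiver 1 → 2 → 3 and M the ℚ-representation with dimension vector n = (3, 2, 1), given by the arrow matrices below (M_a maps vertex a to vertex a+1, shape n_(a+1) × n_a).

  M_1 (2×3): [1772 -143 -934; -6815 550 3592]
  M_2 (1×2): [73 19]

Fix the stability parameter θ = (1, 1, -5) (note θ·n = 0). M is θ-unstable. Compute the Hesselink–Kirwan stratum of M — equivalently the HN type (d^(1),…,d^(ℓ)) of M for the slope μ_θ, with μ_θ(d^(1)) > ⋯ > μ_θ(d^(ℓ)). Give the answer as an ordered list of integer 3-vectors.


Barcode: M ≅ I[1,1], I[1,2], I[1,3]. HN layers by μ_θ (2 steps, strictly decreasing):
  μ^(1)=1; μ^(2)=-1

((2, 1, 0); (1, 1, 1))
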